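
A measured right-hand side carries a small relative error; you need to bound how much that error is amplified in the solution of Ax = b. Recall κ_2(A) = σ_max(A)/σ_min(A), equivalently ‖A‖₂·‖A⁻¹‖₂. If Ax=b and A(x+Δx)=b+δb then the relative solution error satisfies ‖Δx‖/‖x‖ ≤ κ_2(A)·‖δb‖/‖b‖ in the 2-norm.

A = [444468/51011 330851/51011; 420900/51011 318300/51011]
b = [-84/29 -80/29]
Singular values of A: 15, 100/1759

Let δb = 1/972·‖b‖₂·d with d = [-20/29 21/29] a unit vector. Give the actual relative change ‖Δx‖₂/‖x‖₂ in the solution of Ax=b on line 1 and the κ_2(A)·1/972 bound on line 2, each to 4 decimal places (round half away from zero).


0.2715
0.2715

σ_max = 15, σ_min = 100/1759
condition number: 15 ÷ (100/1759) = 263.8500
κ_2(A)·‖δb‖/‖b‖ = 0.2715
solve Ax = b  →  x = [-0.2133 -0.1600]
‖b‖₂ = 4.0000 and ‖x‖₂ = 0.2667
re-solving with b+δb shifts x by Δx of norm 0.0724
relative error = 0.2715
so the bound is sharp here: realised error equals the bound


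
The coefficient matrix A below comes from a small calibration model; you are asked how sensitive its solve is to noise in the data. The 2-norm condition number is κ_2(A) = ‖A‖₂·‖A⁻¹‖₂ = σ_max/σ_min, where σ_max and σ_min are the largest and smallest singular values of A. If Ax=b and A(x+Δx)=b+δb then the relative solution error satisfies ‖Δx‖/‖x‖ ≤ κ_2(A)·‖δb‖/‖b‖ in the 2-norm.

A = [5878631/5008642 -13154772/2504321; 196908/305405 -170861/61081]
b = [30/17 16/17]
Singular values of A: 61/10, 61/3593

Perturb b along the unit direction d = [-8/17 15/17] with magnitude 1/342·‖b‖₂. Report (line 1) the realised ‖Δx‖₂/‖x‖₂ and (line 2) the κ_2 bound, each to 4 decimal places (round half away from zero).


1.0506
1.0506

largest singular value 61/10, smallest 61/3593
κ = σ_max/σ_min = (61/10)/(61/3593) = 359.3000
perturbation bound = 359.3000·1/342 = 1.0506
solve Ax = b  →  x = [0.0720 -0.3199]
2-norm of b is 2.0000; of x, 0.3279
δb = ε·‖b‖·d = [-0.0028 0.0052]; solving A·Δx = δb gives ‖Δx‖ = 0.3445
realised ‖Δx‖/‖x‖ = 1.0506
realised/bound = 1 exactly: the bound is attained for this b and d


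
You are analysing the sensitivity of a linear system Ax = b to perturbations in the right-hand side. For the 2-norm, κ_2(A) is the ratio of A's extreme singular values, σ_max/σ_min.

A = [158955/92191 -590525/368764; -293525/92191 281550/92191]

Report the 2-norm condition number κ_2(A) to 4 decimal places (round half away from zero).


149.6000

M = AᵀA = [385548850/29408929 -1468632375/117635716; -1468632375/117635716 5595315625/470542864]. tr(M)=13988225/559504, det(M)=15625/559504
λ_max, λ_min = (13988225/559504 ± √195635469650625/313044726016)/2 = 25, 625/559504
κ_2(A) = √(λ_max/λ_min) = √(25 / (625/559504)) = 149.6000


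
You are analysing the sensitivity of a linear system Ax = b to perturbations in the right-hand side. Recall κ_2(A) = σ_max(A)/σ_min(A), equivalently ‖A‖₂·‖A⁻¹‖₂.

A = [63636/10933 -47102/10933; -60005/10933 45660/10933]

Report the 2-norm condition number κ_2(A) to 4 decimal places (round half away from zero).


150.8000

form AᵀA = [9096481/142129 -6821892/142129; -6821892/142129 5117044/142129] with trace 14213525/142129 and determinant 62500/142129
λ_max, λ_min = (14213525/142129 ± √201988760675625/20200652641)/2 = 100, 625/142129
κ_2(A) = √(λ_max/λ_min) = √(100 / (625/142129)) = 150.8000


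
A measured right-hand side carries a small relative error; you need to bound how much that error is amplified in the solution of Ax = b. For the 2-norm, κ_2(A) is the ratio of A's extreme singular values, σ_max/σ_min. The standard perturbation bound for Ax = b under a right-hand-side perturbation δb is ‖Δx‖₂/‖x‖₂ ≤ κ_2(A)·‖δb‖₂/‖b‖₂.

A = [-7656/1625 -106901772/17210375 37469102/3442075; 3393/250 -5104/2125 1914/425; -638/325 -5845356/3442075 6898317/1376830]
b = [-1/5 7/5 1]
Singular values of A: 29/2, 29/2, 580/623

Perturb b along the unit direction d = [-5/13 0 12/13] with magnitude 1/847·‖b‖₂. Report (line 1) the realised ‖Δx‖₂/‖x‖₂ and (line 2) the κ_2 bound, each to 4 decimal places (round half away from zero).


0.0020
0.0184

σ_max = 29/2, σ_min = 580/623
condition number: (29/2) ÷ (580/623) = 15.5750
κ_2(A)·‖δb‖/‖b‖ = 0.0184
solve Ax = b  →  x = [0.0855 0.9257 0.5469]
2-norm of b is 1.7321; of x, 1.0786
with δb = [-0.0008 0.0000 0.0019], A·Δx = δb → ‖Δx‖ = 0.0022
relative error = 0.0020
tightness: 0.0020 against a bound of 0.0184 (unrounded ratio ≈ 0.1108)


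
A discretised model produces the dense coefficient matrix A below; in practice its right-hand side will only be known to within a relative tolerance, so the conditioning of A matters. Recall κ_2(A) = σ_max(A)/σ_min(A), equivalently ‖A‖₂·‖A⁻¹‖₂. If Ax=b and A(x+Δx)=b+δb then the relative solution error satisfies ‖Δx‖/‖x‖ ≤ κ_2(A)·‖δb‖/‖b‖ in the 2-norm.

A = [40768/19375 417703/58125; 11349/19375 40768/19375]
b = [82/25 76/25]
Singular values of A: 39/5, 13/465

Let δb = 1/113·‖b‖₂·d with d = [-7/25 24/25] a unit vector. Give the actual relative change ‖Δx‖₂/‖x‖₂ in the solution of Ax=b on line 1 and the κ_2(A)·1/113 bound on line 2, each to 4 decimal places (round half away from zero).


0.0198
2.4690

σ_max = 39/5, σ_min = 13/465
κ_2(A) = (39/5) / (13/465) = 279.0000
worst-case relative error ≤ 279.0000 × 1/113 = 2.4690
solve Ax = b  →  x = [-68.5333 20.5231]
2-norm of b is 4.4721; of x, 71.5403
Δx = A⁻¹·δb where δb = 1/113·4.4721·d; ‖Δx‖ = 1.4156
realised ‖Δx‖/‖x‖ = 0.0198
so the bound overstates the realised error by a factor of ≈ 124.7758 (computed from the unrounded values)


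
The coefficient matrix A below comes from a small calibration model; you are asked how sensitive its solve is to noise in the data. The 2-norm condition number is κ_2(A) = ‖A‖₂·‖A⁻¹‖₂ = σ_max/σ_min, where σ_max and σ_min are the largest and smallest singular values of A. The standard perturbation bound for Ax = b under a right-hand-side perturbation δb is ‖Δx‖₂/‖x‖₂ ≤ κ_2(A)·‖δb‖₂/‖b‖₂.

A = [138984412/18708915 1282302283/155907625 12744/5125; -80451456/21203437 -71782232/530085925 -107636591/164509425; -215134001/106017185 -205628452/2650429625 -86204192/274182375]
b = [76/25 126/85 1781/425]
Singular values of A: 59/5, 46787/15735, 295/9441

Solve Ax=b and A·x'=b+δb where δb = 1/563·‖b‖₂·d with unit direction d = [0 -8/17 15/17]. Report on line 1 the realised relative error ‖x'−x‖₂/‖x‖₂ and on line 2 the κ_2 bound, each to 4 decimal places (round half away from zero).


0.0032
0.6708

largest singular value 59/5, smallest 295/9441
κ = σ_max/σ_min = (59/5)/(295/9441) = 377.6400
perturbation bound = 377.6400·1/563 = 0.6708
solve Ax = b  →  x = [-16.0695 -13.4466 93.7057]
‖b‖ = 5.3852, ‖x‖ = 96.0197
with δb = [0.0000 -0.0045 0.0084], A·Δx = δb → ‖Δx‖ = 0.3061
dividing the unrounded norms, ‖Δx‖/‖x‖ = 0.0032
tightness: 0.0032 against a bound of 0.6708 (unrounded ratio ≈ 0.0048)


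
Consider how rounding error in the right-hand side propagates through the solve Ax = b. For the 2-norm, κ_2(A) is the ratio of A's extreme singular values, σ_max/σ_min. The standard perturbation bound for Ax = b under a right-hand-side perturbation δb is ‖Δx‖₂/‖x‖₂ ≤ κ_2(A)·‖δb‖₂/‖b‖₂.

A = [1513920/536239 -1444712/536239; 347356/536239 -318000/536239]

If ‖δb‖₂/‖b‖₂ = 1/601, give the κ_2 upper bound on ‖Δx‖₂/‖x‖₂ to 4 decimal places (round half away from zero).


0.3752

AᵀA = [1435223056/171060241 -1366827840/171060241; -1366827840/171060241 1301794624/171060241]; tr = 3254480/203401, det = 1024/203401
char-poly roots: 16 and 64/203401
σ_max=√16=4, σ_min=√(64/203401)=(8/451) → κ = 225.5000
κ_2(A)·‖δb‖/‖b‖ = 0.3752


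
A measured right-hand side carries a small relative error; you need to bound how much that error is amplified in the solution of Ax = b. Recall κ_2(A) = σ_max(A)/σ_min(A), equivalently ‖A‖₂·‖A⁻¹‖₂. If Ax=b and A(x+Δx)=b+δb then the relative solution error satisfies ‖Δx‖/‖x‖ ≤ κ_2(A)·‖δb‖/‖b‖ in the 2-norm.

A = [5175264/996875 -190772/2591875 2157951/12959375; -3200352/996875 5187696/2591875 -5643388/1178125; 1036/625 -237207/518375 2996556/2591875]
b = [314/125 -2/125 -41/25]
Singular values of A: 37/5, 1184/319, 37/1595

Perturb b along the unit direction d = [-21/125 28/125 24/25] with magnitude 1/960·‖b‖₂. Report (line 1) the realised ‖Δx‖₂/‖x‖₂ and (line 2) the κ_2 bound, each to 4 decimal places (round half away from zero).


0.0016
0.3323

σ_max = 37/5, σ_min = 37/1595
κ = σ_max/σ_min = (37/5)/(37/1595) = 319.0000
worst-case relative error ≤ 319.0000 × 1/960 = 0.3323
solve Ax = b  →  x = [0.4314 -79.4496 -33.4832]
‖b‖₂ = 3.0000 and ‖x‖₂ = 86.2180
δb = ε·‖b‖·d = [-0.0005 0.0007 0.0030]; solving A·Δx = δb gives ‖Δx‖ = 0.1347
dividing the unrounded norms, ‖Δx‖/‖x‖ = 0.0016
so the bound overstates the realised error by a factor of ≈ 212.6711 (computed from the unrounded values)


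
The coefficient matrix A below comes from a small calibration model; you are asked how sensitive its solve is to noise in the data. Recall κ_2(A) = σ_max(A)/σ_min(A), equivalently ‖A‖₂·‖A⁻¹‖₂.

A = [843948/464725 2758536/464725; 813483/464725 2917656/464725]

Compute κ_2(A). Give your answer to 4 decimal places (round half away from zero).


M = AᵀA = [1633772673/256800625 5590397736/256800625; 5590397736/256800625 19170317952/256800625]. tr(M)=33286545/410881, det(M)=419904/410881
solving λ² − 33286545/410881·λ + 419904/410881 = 0 gives λ = 81, 5184/410881
κ = σ_max/σ_min = 9/(72/641) = 80.1250

80.1250


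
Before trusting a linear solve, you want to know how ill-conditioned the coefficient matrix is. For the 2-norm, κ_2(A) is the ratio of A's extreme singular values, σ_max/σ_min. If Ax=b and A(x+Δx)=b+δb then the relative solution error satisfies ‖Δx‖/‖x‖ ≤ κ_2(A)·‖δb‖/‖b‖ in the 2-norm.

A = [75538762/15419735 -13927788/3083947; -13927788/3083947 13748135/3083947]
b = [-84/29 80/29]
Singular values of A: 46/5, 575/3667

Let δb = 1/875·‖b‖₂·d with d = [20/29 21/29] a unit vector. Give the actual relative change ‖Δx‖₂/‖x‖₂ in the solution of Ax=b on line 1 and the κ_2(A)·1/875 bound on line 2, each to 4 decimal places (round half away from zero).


0.0671
0.0671

from the listed singular values, σ₁ = 46/5, σ_n = 575/3667
κ = σ_max/σ_min = (46/5)/(575/3667) = 58.6720
perturbation bound = 58.6720·1/875 = 0.0671
solve Ax = b  →  x = [-0.3148 0.2999]
‖b‖₂ = 4.0000 and ‖x‖₂ = 0.4348
Δx = A⁻¹·δb where δb = 1/875·4.0000·d; ‖Δx‖ = 0.0292
relative error = 0.0671
so the bound is sharp here: realised error equals the bound


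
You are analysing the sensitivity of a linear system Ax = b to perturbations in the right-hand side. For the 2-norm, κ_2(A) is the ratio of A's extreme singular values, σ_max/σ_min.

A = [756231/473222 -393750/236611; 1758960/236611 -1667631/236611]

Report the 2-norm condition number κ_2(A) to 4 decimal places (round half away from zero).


M = AᵀA = [7702347681/133217764 -1833539085/33304441; -1833539085/33304441 1746598581/33304441]. tr(M)=17465805/158404, det(M)=194481/158404
eigenvalues of AᵀA: λ = (tr ± √(tr²−4·det))/2 = 441/4, 441/39601
κ_2(A) = √(λ_max/λ_min) = √((441/4) / (441/39601)) = 99.5000

99.5000


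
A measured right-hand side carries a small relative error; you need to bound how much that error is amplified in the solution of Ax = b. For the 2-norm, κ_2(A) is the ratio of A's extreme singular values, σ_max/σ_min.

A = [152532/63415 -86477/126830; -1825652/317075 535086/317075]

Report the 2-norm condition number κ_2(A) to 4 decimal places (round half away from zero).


M = AᵀA = [3914655500704/100536555625 -1141762198122/100536555625; -1141762198122/100536555625 1332224897809/402146222500]. tr(M)=27185355041/643433956, det(M)=2856100/160858489
λ_max, λ_min = (27185355041/643433956 ± √739014125317676406081/414007255733809936)/2 = 169/4, 67600/160858489
so κ_2 = √((169/4) / (67600/160858489)) = 317.0750

317.0750


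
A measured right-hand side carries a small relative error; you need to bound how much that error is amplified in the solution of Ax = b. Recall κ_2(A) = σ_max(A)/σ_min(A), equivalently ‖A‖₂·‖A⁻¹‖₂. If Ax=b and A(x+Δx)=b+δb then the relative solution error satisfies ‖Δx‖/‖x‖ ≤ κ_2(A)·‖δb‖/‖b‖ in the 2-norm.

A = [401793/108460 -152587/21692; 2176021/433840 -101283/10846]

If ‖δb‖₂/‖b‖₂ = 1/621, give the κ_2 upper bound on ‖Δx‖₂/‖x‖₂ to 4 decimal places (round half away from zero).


form AᵀA = [292722769201/7528685824 -68602142385/941085728; -68602142385/941085728 64315776925/470542864] with trace 4573616609/26050816 and determinant 197262025/416813056
eigenvalues of AᵀA: λ = (tr ± √(tr²−4·det))/2 = 2809/16, 70225/26050816
σ_max=√(2809/16)=(53/4), σ_min=√(70225/26050816)=(265/5104) → κ = 255.2000
worst-case relative error ≤ 255.2000 × 1/621 = 0.4110

0.4110


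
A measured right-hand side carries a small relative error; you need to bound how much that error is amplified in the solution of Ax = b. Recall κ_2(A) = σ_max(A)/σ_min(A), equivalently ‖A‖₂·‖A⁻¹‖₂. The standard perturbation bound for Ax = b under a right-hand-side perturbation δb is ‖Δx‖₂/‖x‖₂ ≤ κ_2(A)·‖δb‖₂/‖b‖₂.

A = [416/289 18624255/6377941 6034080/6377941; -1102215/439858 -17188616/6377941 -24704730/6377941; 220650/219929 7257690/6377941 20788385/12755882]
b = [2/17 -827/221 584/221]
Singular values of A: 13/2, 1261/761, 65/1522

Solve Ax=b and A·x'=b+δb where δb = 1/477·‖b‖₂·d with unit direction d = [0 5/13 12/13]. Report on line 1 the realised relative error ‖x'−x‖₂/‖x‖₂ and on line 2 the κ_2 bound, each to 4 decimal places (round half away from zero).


0.0096
0.3191

largest singular value 13/2, smallest 65/1522
condition number: (13/2) ÷ (65/1522) = 152.2000
worst-case relative error ≤ 152.2000 × 1/477 = 0.3191
solve Ax = b  →  x = [-20.3710 7.0998 9.2049]
‖b‖ = 4.5826, ‖x‖ = 23.4545
Δx = A⁻¹·δb where δb = 1/477·4.5826·d; ‖Δx‖ = 0.2250
relative error = 0.0096
so the bound overstates the realised error by a factor of ≈ 33.2683 (computed from the unrounded values)


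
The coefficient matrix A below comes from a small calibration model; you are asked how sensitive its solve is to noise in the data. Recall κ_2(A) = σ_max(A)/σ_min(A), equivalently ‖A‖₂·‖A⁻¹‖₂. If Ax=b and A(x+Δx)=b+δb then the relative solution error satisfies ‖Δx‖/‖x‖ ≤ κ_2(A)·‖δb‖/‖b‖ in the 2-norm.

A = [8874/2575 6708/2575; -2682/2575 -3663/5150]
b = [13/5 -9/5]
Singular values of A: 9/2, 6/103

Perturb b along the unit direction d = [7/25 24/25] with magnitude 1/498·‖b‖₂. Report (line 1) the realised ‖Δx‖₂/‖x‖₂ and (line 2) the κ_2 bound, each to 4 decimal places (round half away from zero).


0.0063
0.1551

from the listed singular values, σ₁ = 9/2, σ_n = 6/103
κ_2(A) = (9/2) / (6/103) = 77.2500
bound on ‖Δx‖/‖x‖: κ·ε = 77.2500·1/498 = 0.1551
solve Ax = b  →  x = [10.8333 -13.3333]
‖b‖₂ = 3.1623 and ‖x‖₂ = 17.1796
δb = ε·‖b‖·d = [0.0018 0.0061]; solving A·Δx = δb gives ‖Δx‖ = 0.1090
dividing the unrounded norms, ‖Δx‖/‖x‖ = 0.0063
so the bound overstates the realised error by a factor of ≈ 24.4470 (computed from the unrounded values)


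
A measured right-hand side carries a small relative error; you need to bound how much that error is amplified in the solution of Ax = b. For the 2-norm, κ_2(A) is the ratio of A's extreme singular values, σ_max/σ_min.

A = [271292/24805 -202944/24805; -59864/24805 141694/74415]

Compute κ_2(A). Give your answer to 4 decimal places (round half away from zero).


AᵀA = [9182992/73205 -20660752/219615; -20660752/219615 46490612/658845]; tr = 25827508/131769, det = 153664/131769
eigenvalues of AᵀA: λ = (tr ± √(tr²−4·det))/2 = 196, 784/131769
so κ_2 = √(196 / (784/131769)) = 181.5000

181.5000


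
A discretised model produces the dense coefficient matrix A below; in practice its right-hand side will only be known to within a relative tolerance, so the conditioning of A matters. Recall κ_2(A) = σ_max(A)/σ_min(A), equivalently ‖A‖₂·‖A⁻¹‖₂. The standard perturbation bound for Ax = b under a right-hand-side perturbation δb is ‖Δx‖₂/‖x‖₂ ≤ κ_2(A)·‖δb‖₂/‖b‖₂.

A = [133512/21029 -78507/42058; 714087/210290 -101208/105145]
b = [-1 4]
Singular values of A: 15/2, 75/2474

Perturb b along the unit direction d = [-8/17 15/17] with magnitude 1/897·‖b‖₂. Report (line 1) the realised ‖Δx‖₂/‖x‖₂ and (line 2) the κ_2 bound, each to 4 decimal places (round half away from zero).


largest singular value 15/2, smallest 75/2474
κ = σ_max/σ_min = (15/2)/(75/2474) = 247.4000
bound on ‖Δx‖/‖x‖: κ·ε = 247.4000·1/897 = 0.2758
solve Ax = b  →  x = [37.0731 126.6315]
‖b‖₂ = 4.1231 and ‖x‖₂ = 131.9467
δb = ε·‖b‖·d = [-0.0022 0.0041]; solving A·Δx = δb gives ‖Δx‖ = 0.1516
dividing the unrounded norms, ‖Δx‖/‖x‖ = 0.0011
so the bound overstates the realised error by a factor of ≈ 240.0134 (computed from the unrounded values)

0.0011
0.2758


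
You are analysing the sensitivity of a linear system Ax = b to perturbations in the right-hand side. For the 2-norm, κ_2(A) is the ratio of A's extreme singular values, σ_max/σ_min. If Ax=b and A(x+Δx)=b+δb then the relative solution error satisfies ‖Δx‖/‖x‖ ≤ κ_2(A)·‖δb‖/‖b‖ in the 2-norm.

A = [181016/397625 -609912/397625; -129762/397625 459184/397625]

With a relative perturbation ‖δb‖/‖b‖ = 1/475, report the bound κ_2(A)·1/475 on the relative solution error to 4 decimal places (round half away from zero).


0.3348

M = AᵀA = [1984198756/6324225625 -6799538592/6324225625; -6799538592/6324225625 23313703744/6324225625]. tr(M)=40476644/10118761, det(M)=6400/10118761
char-poly roots: 4 and 1600/10118761
σ_max=√4=2, σ_min=√(1600/10118761)=(40/3181) → κ = 159.0500
perturbation bound = 159.0500·1/475 = 0.3348


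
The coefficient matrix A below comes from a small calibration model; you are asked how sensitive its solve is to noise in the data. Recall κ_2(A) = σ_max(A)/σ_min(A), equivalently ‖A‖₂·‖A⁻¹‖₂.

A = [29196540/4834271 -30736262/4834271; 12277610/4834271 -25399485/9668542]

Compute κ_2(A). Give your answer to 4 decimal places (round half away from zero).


320.5750

form AᵀA = [5935962457300/138285065689 -6232633067745/138285065689; -6232633067745/138285065689 26177544646129/553140262756] with trace 59359565369/657717316 and determinant 13032100/164429329
eigenvalues of AᵀA: λ = (tr ± √(tr²−4·det))/2 = 361/4, 144400/164429329
κ_2(A) = √(λ_max/λ_min) = √((361/4) / (144400/164429329)) = 320.5750


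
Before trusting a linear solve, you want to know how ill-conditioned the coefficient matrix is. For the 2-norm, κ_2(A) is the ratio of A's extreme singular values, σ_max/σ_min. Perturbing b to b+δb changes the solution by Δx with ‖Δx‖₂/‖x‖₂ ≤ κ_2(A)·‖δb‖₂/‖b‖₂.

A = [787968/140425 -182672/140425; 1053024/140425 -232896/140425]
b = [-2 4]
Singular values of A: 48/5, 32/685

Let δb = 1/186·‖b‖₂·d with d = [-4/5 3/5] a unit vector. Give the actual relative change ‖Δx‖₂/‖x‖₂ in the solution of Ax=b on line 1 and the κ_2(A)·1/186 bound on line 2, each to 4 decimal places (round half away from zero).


0.0060
1.1048

from the listed singular values, σ₁ = 48/5, σ_n = 32/685
κ = σ_max/σ_min = (48/5)/(32/685) = 205.5000
bound on ‖Δx‖/‖x‖: κ·ε = 205.5000·1/186 = 1.1048
solve Ax = b  →  x = [18.9990 83.4909]
2-norm of b is 4.4721; of x, 85.6253
with δb = [-0.0192 0.0144], A·Δx = δb → ‖Δx‖ = 0.5147
realised ‖Δx‖/‖x‖ = 0.0060
tightness: 0.0060 against a bound of 1.1048 (unrounded ratio ≈ 0.0054)


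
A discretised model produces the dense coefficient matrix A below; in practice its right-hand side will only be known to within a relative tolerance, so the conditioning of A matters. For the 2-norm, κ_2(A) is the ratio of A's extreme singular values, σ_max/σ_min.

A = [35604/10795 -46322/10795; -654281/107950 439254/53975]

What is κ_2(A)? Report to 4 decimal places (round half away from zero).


form AᵀA = [1919889649/40322500 -639892683/10080625; -639892683/10080625 853243144/10080625] with trace 213314489/1612900 and determinant 279841/403225
solving λ² − 213314489/1612900·λ + 279841/403225 = 0 gives λ = 529/4, 2116/403225
so κ_2 = √((529/4) / (2116/403225)) = 158.7500

158.7500


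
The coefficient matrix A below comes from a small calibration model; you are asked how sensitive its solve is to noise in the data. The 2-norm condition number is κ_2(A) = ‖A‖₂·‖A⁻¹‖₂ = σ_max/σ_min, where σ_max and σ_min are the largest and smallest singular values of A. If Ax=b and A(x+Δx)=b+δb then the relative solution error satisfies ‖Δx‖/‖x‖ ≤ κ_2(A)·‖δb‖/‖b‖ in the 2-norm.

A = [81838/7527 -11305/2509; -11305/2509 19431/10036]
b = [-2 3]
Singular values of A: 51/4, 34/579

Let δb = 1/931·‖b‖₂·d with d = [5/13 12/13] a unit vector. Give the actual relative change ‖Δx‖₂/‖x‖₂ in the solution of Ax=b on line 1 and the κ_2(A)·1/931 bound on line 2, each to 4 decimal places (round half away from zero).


0.0019
0.2332

σ_max = 51/4, σ_min = 34/579
condition number: (51/4) ÷ (34/579) = 217.1250
κ_2(A)·‖δb‖/‖b‖ = 0.2332
solve Ax = b  →  x = [12.8824 31.5294]
‖b‖ = 3.6056, ‖x‖ = 34.0596
δb = ε·‖b‖·d = [0.0015 0.0036]; solving A·Δx = δb gives ‖Δx‖ = 0.0660
dividing the unrounded norms, ‖Δx‖/‖x‖ = 0.0019
realised/bound (from unrounded values) ≈ 0.0083


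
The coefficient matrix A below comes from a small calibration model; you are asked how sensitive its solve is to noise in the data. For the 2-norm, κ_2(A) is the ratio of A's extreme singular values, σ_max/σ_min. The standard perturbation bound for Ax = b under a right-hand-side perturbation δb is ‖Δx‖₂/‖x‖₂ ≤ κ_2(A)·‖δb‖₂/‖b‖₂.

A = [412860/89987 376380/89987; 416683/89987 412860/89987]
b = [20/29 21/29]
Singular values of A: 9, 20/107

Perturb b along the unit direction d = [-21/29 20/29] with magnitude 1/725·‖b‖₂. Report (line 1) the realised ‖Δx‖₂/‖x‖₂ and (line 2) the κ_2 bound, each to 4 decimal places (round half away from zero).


0.0664
0.0664

largest singular value 9, smallest 20/107
condition number: 9 ÷ (20/107) = 48.1500
κ_2(A)·‖δb‖/‖b‖ = 0.0664
solve Ax = b  →  x = [0.0805 0.0766]
2-norm of b is 1.0000; of x, 0.1111
with δb = [-0.0010 0.0010], A·Δx = δb → ‖Δx‖ = 0.0074
dividing the unrounded norms, ‖Δx‖/‖x‖ = 0.0664
realised/bound = 1 exactly: the bound is attained for this b and d


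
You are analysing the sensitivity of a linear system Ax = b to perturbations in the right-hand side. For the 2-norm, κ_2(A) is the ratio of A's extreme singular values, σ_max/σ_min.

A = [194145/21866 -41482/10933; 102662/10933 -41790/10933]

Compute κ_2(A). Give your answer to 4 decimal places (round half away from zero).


AᵀA = [7303597/43732 -760725/10933; -760725/10933 317128/10933]; tr = 659393/3364, det = 2401/841
char-poly roots: 196 and 49/3364
κ_2(A) = √(λ_max/λ_min) = √(196 / (49/3364)) = 116.0000

116.0000


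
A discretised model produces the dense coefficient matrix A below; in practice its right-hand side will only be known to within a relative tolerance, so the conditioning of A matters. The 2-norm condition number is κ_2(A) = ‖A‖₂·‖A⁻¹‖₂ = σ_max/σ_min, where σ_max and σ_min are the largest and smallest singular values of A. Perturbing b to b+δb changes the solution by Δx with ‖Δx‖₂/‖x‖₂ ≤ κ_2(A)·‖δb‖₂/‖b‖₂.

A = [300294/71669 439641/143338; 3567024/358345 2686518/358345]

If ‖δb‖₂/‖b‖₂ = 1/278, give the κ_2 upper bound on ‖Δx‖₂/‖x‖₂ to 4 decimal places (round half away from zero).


0.7437

AᵀA = [88627647204/759829225 66468305403/759829225; 66468305403/759829225 199417876209/3039316900]; tr = 22157138601/121572676, det = 23619600/30393169
solving λ² − 22157138601/121572676·λ + 23619600/30393169 = 0 gives λ = 729/4, 129600/30393169
so κ_2 = √((729/4) / (129600/30393169)) = 206.7375
κ_2(A)·‖δb‖/‖b‖ = 0.7437


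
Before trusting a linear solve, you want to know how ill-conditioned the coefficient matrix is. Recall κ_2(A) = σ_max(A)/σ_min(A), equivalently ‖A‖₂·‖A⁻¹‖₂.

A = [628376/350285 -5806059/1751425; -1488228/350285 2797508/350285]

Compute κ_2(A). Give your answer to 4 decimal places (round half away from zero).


396.2500

M = AᵀA = [181669264/8541565 -8515501848/213539125; -8515501848/213539125 79833482897/1067695625]. tr(M)=6031890641/62805625, det(M)=92236816/1570140625
char-poly roots: 2401/25 and 38416/62805625
so κ_2 = √((2401/25) / (38416/62805625)) = 396.2500


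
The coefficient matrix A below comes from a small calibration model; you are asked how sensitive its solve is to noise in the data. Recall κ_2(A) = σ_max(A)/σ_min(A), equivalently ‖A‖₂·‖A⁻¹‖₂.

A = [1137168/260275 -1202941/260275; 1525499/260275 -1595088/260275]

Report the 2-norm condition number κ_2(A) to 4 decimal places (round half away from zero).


AᵀA = [144811930369/2709723025 -6082001856/108388921; -6082001856/108388921 159654911089/2709723025]; tr = 362029538/3222025, det = 7890481/80550625
λ_max, λ_min = (362029538/3222025 ± √5242452746086656/415257804025)/2 = 2809/25, 2809/3222025
κ = σ_max/σ_min = (53/5)/(53/1795) = 359.0000

359.0000


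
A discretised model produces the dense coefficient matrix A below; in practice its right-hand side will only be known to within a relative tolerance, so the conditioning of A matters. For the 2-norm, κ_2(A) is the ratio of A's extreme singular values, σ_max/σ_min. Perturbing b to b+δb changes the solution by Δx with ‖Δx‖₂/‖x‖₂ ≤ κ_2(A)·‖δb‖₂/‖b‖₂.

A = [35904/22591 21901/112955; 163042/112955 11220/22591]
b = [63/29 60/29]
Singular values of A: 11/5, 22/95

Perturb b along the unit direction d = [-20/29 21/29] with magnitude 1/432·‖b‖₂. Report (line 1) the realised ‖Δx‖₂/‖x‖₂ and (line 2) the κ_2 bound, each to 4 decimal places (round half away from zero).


0.0220
0.0220

largest singular value 11/5, smallest 22/95
κ = σ_max/σ_min = (11/5)/(22/95) = 9.5000
perturbation bound = 9.5000·1/432 = 0.0220
solve Ax = b  →  x = [1.3304 0.2993]
‖b‖₂ = 3.0000 and ‖x‖₂ = 1.3636
re-solving with b+δb shifts x by Δx of norm 0.0300
relative error = 0.0220
realised/bound = 1 exactly: the bound is attained for this b and d


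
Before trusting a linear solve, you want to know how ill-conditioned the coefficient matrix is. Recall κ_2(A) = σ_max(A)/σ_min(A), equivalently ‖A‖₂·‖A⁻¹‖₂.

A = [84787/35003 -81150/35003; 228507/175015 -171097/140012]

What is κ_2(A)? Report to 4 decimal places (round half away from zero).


form AᵀA = [802547866/105987025 -611440011/84789620; -611440011/84789620 465880081/67831696] with trace 29117441/2016400 and determinant 361/80656
eigenvalues of AᵀA: λ = (tr ± √(tr²−4·det))/2 = 361/25, 25/80656
so κ_2 = √((361/25) / (25/80656)) = 215.8400

215.8400


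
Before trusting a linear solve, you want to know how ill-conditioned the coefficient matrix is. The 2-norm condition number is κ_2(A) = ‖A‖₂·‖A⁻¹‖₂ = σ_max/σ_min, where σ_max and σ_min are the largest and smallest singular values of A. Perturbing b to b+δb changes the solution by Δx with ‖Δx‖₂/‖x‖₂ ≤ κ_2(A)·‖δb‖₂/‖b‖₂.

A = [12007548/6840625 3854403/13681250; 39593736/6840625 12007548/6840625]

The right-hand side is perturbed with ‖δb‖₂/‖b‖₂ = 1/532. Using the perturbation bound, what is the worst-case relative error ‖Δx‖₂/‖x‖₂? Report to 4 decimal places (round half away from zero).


0.0514

form AᵀA = [2738952223056/74870640625 797703440058/74870640625; 797703440058/74870640625 946530013401/299482562500] with trace 19043742249/479172100 and determinant 252047376/119793025
solving λ² − 19043742249/479172100·λ + 252047376/119793025 = 0 gives λ = 3969/100, 254016/4791721
κ_2(A) = √(λ_max/λ_min) = √((3969/100) / (254016/4791721)) = 27.3625
perturbation bound = 27.3625·1/532 = 0.0514


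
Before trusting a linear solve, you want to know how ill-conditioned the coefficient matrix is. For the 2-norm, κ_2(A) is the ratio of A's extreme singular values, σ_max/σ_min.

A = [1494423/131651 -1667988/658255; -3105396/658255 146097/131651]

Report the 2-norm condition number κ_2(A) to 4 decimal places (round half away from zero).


M = AᵀA = [9449557929/62534225 -425222784/12506845; -425222784/12506845 478538361/62534225]. tr(M)=48429738/305045, det(M)=15752961/38130625
λ_max, λ_min = (48429738/305045 ± √58632143779125504/2326311300625)/2 = 3969/25, 3969/1525225
so κ_2 = √((3969/25) / (3969/1525225)) = 247.0000

247.0000


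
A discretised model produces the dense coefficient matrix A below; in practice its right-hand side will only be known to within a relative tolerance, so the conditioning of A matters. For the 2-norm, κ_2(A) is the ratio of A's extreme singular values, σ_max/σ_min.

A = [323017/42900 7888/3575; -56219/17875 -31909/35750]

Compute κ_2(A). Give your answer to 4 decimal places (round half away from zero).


330.0000

form AᵀA = [18127943761/272250000 220302677/11343750; 220302677/11343750 42841649/7562500] with trace 31472389/435600 and determinant 83521/1742400
λ_max, λ_min = (31472389/435600 ± √990474887619721/189747360000)/2 = 289/4, 289/435600
σ_max=√(289/4)=(17/2), σ_min=√(289/435600)=(17/660) → κ = 330.0000


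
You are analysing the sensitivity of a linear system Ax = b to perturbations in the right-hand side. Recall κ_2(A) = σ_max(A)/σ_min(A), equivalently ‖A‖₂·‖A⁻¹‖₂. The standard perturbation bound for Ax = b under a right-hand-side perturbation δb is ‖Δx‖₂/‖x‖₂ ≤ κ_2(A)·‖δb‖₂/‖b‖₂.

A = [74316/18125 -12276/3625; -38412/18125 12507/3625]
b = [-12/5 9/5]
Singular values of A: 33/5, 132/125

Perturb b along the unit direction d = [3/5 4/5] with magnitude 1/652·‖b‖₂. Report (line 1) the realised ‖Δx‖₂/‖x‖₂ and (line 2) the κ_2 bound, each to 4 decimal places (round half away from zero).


0.0096
0.0096

from the listed singular values, σ₁ = 33/5, σ_n = 132/125
κ_2(A) = (33/5) / (132/125) = 6.2500
κ_2(A)·‖δb‖/‖b‖ = 0.0096
solve Ax = b  →  x = [-0.3135 0.3292]
‖b‖₂ = 3.0000 and ‖x‖₂ = 0.4545
re-solving with b+δb shifts x by Δx of norm 0.0044
dividing the unrounded norms, ‖Δx‖/‖x‖ = 0.0096
realised/bound = 1 exactly: the bound is attained for this b and d


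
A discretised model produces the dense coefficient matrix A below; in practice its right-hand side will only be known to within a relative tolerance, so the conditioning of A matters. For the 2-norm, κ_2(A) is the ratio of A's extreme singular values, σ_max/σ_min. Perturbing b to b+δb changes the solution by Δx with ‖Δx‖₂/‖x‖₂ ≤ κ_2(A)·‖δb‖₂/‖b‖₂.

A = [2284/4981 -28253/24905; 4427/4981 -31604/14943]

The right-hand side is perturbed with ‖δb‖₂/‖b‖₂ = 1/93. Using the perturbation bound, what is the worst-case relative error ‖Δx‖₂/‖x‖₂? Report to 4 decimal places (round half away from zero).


form AᵀA = [85865/85849 -3090464/1287735; -3090464/1287735 111260929/19316025] with trace 130580554/19316025 and determinant 28561/19316025
eigenvalues of AᵀA: λ = (tr ± √(tr²−4·det))/2 = 169/25, 169/772641
κ = σ_max/σ_min = (13/5)/(13/879) = 175.8000
worst-case relative error ≤ 175.8000 × 1/93 = 1.8903

1.8903


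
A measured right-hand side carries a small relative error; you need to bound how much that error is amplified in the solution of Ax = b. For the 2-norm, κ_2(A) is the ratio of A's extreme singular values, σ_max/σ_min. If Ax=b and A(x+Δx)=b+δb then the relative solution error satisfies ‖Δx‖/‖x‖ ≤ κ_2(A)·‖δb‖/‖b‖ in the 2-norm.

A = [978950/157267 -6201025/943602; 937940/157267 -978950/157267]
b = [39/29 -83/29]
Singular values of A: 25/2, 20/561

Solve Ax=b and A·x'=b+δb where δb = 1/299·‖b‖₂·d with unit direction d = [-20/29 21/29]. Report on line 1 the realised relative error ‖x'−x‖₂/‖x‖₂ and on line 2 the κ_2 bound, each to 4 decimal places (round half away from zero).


from the listed singular values, σ₁ = 25/2, σ_n = 20/561
κ = σ_max/σ_min = (25/2)/(20/561) = 350.6250
κ_2(A)·‖δb‖/‖b‖ = 1.1727
solve Ax = b  →  x = [-60.9914 -57.9766]
‖b‖ = 3.1623, ‖x‖ = 84.1500
Δx = A⁻¹·δb where δb = 1/299·3.1623·d; ‖Δx‖ = 0.2967
dividing the unrounded norms, ‖Δx‖/‖x‖ = 0.0035
realised/bound (from unrounded values) ≈ 0.0030

0.0035
1.1727


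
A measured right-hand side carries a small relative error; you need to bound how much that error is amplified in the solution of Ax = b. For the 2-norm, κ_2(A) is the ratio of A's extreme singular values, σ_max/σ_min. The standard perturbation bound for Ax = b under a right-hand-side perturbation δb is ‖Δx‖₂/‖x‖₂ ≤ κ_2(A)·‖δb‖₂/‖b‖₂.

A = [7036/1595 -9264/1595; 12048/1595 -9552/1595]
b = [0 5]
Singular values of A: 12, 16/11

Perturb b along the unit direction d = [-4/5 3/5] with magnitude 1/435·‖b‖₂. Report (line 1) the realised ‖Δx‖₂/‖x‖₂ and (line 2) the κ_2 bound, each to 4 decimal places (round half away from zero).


0.0038
0.0190

σ_max = 12, σ_min = 16/11
condition number: 12 ÷ (16/11) = 8.2500
bound on ‖Δx‖/‖x‖: κ·ε = 8.2500·1/435 = 0.0190
solve Ax = b  →  x = [1.6638 1.2636]
‖b‖ = 5.0000, ‖x‖ = 2.0893
Δx = A⁻¹·δb where δb = 1/435·5.0000·d; ‖Δx‖ = 0.0079
dividing the unrounded norms, ‖Δx‖/‖x‖ = 0.0038
tightness: 0.0038 against a bound of 0.0190 (unrounded ratio ≈ 0.1994)


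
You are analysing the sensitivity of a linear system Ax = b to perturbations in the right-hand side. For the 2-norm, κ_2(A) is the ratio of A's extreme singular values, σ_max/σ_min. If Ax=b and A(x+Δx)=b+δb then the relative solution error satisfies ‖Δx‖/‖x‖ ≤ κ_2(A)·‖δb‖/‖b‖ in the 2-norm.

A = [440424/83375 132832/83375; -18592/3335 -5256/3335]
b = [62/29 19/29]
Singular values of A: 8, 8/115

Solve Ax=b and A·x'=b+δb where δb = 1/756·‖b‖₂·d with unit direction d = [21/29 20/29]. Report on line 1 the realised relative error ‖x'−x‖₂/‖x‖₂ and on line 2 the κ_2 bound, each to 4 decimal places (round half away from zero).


σ_max = 8, σ_min = 8/115
condition number: 8 ÷ (8/115) = 115.0000
bound on ‖Δx‖/‖x‖: κ·ε = 115.0000·1/756 = 0.1521
solve Ax = b  →  x = [-7.9300 27.6350]
2-norm of b is 2.2361; of x, 28.7503
with δb = [0.0021 0.0020], A·Δx = δb → ‖Δx‖ = 0.0425
realised ‖Δx‖/‖x‖ = 0.0015
tightness: 0.0015 against a bound of 0.1521 (unrounded ratio ≈ 0.0097)

0.0015
0.1521


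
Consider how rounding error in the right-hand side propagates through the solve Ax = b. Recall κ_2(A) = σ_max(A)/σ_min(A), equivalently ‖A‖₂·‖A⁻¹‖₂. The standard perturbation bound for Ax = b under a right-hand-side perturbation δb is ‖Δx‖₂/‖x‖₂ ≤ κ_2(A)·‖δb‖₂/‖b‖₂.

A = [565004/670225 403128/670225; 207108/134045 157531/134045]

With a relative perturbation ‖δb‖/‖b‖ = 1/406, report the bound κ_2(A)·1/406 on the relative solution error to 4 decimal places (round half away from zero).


0.1942

AᵀA = [4815130144/1554330625 3610440108/1554330625; 3610440108/1554330625 2709040081/1554330625]; tr = 300966809/62173225, det = 234256/62173225
eigenvalues of AᵀA: λ = (tr ± √(tr²−4·det))/2 = 121/25, 1936/2486929
σ_max=√(121/25)=(11/5), σ_min=√(1936/2486929)=(44/1577) → κ = 78.8500
perturbation bound = 78.8500·1/406 = 0.1942


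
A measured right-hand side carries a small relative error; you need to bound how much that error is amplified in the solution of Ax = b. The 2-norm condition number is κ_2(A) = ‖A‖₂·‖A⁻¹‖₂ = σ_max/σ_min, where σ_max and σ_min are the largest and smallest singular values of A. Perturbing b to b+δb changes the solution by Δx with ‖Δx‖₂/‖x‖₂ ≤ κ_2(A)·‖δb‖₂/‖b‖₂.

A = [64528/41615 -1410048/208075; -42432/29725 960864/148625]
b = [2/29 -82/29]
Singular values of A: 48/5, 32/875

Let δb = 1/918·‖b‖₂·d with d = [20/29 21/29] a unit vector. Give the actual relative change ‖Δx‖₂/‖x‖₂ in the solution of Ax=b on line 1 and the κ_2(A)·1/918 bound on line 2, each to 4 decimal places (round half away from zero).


0.0015
0.2859

σ_max = 48/5, σ_min = 32/875
κ_2(A) = (48/5) / (32/875) = 262.5000
perturbation bound = 262.5000·1/918 = 0.2859
solve Ax = b  →  x = [-53.3079 -12.2078]
‖b‖ = 2.8284, ‖x‖ = 54.6879
with δb = [0.0021 0.0022], A·Δx = δb → ‖Δx‖ = 0.0842
relative error = 0.0015
tightness: 0.0015 against a bound of 0.2859 (unrounded ratio ≈ 0.0054)


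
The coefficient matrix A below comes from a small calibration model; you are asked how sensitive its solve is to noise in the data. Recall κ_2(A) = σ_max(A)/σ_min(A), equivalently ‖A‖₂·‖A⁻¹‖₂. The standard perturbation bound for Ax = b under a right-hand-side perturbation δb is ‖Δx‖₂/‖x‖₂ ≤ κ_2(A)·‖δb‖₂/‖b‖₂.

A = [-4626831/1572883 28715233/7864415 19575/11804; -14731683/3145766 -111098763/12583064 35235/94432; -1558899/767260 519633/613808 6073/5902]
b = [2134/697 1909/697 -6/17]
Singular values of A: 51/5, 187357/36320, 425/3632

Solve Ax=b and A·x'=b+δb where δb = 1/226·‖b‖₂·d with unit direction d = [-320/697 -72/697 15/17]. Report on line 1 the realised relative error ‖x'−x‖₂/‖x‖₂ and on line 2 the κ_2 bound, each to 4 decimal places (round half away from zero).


0.0091
0.3857

σ_max = 51/5, σ_min = 425/3632
κ_2(A) = (51/5) / (425/3632) = 87.1680
bound on ‖Δx‖/‖x‖: κ·ε = 87.1680·1/226 = 0.3857
solve Ax = b  →  x = [-6.6390 2.5538 -15.5533]
‖b‖₂ = 4.1231 and ‖x‖₂ = 17.1028
re-solving with b+δb shifts x by Δx of norm 0.1559
relative error = 0.0091
tightness: 0.0091 against a bound of 0.3857 (unrounded ratio ≈ 0.0236)


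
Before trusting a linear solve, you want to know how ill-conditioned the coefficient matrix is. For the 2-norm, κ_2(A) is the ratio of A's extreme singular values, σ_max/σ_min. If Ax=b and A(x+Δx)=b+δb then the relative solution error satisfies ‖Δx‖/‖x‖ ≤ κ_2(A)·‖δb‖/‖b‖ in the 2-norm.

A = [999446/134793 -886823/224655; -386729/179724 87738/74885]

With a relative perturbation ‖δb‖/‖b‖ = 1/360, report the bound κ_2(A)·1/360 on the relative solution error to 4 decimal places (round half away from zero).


1.1013

M = AᵀA = [17328310785625/290706445584 -385070426125/12112768566; -385070426125/12112768566 34229465725/2018794761]. tr(M)=77015065225/1005904656, det(M)=37515625/1005904656
λ_max, λ_min = (77015065225/1005904656 ± √5931169323043563300625/1011844176962478336)/2 = 1225/16, 30625/62869041
so κ_2 = √((1225/16) / (30625/62869041)) = 396.4500
κ_2(A)·‖δb‖/‖b‖ = 1.1013
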